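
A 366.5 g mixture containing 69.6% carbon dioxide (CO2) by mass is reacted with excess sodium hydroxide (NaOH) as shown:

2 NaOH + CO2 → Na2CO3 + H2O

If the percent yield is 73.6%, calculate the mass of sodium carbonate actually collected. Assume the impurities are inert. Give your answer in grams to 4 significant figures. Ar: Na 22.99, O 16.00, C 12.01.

Pure CO2 available = 366.5 g × 0.696 = 255.08 g.
M(CO2) = 12.01 + 2(16.00) = 44.01 g/mol.
M(Na2CO3) = 2(22.99) + 12.01 + 3(16.00) = 105.99 g/mol.
n(CO2) = 255.08 g / 44.01 g/mol = 5.7960 mol.
From the equation the CO2:Na2CO3 mole ratio is 1:1, so n(Na2CO3) = 5.7960 × 1/1 = 5.7960 mol.
Mass of Na2CO3 = 5.7960 mol × 105.99 g/mol = 614.32 g.
Actual mass collected = 614.32 g × 0.736 = 452.14 g.

452.1 g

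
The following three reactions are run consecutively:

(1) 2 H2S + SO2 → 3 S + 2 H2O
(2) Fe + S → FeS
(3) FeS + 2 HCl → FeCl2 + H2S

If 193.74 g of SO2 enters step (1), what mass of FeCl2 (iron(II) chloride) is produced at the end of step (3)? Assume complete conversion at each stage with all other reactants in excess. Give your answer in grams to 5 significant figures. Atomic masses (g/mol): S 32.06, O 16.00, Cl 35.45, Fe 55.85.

1150.0 g

M(SO2) = 32.06 + 2(16.00) = 64.06 g/mol.
M(FeCl2) = 55.85 + 2(35.45) = 126.75 g/mol.
n(SO2) = 193.74 / 64.06 = 3.02435 mol.
Reaction (1): SO2→S ratio 1:3 ⇒ n(S) = 9.07306 mol.
Reaction (2): S→FeS ratio 1:1 ⇒ n(FeS) = 9.07306 mol.
Reaction (3): FeS→FeCl2 ratio 1:1 ⇒ n(FeCl2) = 9.07306 mol.
Mass of FeCl2 = 9.07306 × 126.75 = 1150.01 g.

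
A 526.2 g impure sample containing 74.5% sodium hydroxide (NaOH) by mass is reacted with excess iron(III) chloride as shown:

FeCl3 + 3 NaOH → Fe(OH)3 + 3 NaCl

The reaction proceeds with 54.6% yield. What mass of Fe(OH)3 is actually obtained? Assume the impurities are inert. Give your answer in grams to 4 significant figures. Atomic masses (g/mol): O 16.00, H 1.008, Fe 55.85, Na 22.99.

190.6 g

Pure NaOH available = 526.2 g × 0.745 = 392.02 g.
M(NaOH) = 22.99 + 16.00 + 1.008 = 39.998 g/mol.
M(Fe(OH)3) = 55.85 + 3(16.00) + 3(1.008) = 106.874 g/mol.
n(NaOH) = 392.02 g / 39.998 g/mol = 9.8010 mol.
From the equation the NaOH:Fe(OH)3 mole ratio is 3:1, so n(Fe(OH)3) = 9.8010 × 1/3 = 3.2670 mol.
Mass of Fe(OH)3 = 3.2670 mol × 106.874 g/mol = 349.16 g.
Actual mass collected = 349.16 g × 0.546 = 190.64 g.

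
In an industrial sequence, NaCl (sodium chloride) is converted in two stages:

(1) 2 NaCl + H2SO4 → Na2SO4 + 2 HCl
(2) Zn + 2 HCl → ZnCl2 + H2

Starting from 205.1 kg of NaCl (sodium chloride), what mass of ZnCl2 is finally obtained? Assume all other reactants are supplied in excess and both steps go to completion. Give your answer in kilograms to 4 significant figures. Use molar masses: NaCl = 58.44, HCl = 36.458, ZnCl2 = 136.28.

205.1 kg = 205100 g.
n(NaCl) = 205100 / 58.44 = 3509.6 mol.
Step 1 gives a 2:2 ratio of NaCl to HCl, so n(HCl) = 3509.6 mol.
In step 2 the HCl:ZnCl2 ratio is 2:1, so n(ZnCl2) = 1754.8 mol.
Mass of ZnCl2 = 1754.8 × 136.28 = 239140 g = 239.1 kg.

239.1 kg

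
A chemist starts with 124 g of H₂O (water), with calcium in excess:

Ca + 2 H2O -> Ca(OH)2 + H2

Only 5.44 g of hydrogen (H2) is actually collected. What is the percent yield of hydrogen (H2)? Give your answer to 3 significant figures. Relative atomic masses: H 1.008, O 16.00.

M(H2O) = 2(1.008) + 16.00 = 18.016 g/mol.
M(H2) = 2(1.008) = 2.016 g/mol.
n(H2O) = 124.0 g / 18.016 g/mol = 6.883 mol.
From the equation the H2O:H2 mole ratio is 2:1, so n(H2) = 6.883 × 1/2 = 3.441 mol.
Mass of H2 = 3.441 mol × 2.016 g/mol = 6.938 g.
This is the theoretical yield. Percent yield = 5.44 g / 6.938 g × 100% = 78.41%.

78.4 %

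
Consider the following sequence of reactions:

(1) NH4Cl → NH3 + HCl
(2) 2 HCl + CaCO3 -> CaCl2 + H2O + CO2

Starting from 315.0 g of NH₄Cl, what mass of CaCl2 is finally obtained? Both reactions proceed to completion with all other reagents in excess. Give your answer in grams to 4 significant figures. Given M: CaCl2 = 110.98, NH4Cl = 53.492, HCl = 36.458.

326.8 g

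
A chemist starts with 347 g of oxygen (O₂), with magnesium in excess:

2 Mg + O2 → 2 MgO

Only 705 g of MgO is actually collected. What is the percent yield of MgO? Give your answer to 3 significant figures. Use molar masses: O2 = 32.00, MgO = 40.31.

n(O2) = 347.0 g / 32.00 g/mol = 10.84 mol.
From the equation the O2:MgO mole ratio is 1:2, so n(MgO) = 10.84 × 2/1 = 21.69 mol.
Mass of MgO = 21.69 mol × 40.31 g/mol = 874.2 g.
This is the theoretical yield. Percent yield = 705 g / 874.2 g × 100% = 80.64%.

80.6 %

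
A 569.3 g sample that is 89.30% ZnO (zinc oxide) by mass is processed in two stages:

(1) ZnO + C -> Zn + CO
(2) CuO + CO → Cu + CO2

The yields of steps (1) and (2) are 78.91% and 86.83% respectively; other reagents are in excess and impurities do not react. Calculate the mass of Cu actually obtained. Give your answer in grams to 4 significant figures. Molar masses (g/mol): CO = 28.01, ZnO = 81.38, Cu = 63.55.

Pure ZnO = 569.3 × 0.8930 = 508.38 g.
n(ZnO) = 508.38 / 81.38 = 6.2470 mol.
Step 1 (ZnO:CO = 1:1): theoretical n(CO) = 6.2470 mol; at 78.91% yield, n(CO) = 4.9295 mol.
Step 2 (CO:Cu = 1:1): theoretical n(Cu) = 4.9295 mol, so theoretical mass = 4.9295 × 63.55 = 313.27 g.
At 86.83% yield, actual mass of Cu = 313.27 × 0.8683 = 272.01 g.

272.0 g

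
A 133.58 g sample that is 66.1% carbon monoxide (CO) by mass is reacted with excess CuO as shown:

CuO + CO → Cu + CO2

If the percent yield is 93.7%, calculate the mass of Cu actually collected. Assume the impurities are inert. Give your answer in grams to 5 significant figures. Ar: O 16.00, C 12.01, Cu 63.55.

187.71 g

Pure CO available = 133.58 g × 0.661 = 88.2964 g.
M(CO) = 12.01 + 16.00 = 28.01 g/mol.
M(Cu) = 63.55 g/mol.
n(CO) = 88.2964 g / 28.01 g/mol = 3.15232 mol.
From the equation the CO:Cu mole ratio is 1:1, so n(Cu) = 3.15232 × 1/1 = 3.15232 mol.
Mass of Cu = 3.15232 mol × 63.55 g/mol = 200.330 g.
Actual mass collected = 200.330 g × 0.937 = 187.709 g.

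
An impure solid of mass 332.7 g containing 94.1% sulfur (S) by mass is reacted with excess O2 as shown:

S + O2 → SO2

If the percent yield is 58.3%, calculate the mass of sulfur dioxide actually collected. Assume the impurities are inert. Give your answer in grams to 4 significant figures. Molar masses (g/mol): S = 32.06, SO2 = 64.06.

Pure S available = 332.7 g × 0.941 = 313.07 g.
n(S) = 313.07 g / 32.06 g/mol = 9.7651 mol.
From the equation the S:SO2 mole ratio is 1:1, so n(SO2) = 9.7651 × 1/1 = 9.7651 mol.
Mass of SO2 = 9.7651 mol × 64.06 g/mol = 625.56 g.
Actual mass collected = 625.56 g × 0.583 = 364.70 g.

364.7 g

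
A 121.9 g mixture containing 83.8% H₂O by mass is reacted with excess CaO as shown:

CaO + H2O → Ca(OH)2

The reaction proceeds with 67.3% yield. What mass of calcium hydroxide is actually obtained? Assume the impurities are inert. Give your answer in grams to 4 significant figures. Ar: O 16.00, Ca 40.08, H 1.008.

Pure H2O available = 121.9 g × 0.838 = 102.15 g.
M(H2O) = 2(1.008) + 16.00 = 18.016 g/mol.
M(Ca(OH)2) = 40.08 + 2(16.00) + 2(1.008) = 74.096 g/mol.
n(H2O) = 102.15 g / 18.016 g/mol = 5.6701 mol.
From the equation the H2O:Ca(OH)2 mole ratio is 1:1, so n(Ca(OH)2) = 5.6701 × 1/1 = 5.6701 mol.
Mass of Ca(OH)2 = 5.6701 mol × 74.096 g/mol = 420.13 g.
Actual mass collected = 420.13 g × 0.673 = 282.75 g.

282.7 g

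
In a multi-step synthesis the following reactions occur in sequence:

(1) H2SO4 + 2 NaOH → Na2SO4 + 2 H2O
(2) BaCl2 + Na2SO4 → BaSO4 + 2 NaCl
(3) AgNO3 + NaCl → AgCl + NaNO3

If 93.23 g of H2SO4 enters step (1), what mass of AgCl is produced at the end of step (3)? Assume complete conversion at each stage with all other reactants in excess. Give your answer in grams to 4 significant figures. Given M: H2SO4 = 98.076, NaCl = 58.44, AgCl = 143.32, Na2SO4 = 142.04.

272.5 g

n(H2SO4) = 93.23 / 98.076 = 0.95059 mol.
Reaction (1): H2SO4→Na2SO4 ratio 1:1 ⇒ n(Na2SO4) = 0.95059 mol.
Reaction (2): Na2SO4→NaCl ratio 1:2 ⇒ n(NaCl) = 1.9012 mol.
Reaction (3): NaCl→AgCl ratio 1:1 ⇒ n(AgCl) = 1.9012 mol.
Mass of AgCl = 1.9012 × 143.32 = 272.48 g.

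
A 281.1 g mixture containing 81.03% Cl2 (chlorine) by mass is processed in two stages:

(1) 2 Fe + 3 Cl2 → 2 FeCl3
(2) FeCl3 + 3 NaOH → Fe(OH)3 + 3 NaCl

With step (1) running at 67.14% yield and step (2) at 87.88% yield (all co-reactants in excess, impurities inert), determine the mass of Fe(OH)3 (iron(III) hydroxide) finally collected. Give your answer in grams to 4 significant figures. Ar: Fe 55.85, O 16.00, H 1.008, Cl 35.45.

135.1 g

Pure Cl2 = 281.1 × 0.8103 = 227.78 g.
M(Cl2) = 2(35.45) = 70.90 g/mol.
M(Fe(OH)3) = 55.85 + 3(16.00) + 3(1.008) = 106.874 g/mol.
n(Cl2) = 227.78 / 70.90 = 3.2126 mol.
Step 1 (Cl2:FeCl3 = 3:2): theoretical n(FeCl3) = 2.1418 mol; at 67.14% yield, n(FeCl3) = 1.4380 mol.
Step 2 (FeCl3:Fe(OH)3 = 1:1): theoretical n(Fe(OH)3) = 1.4380 mol, so theoretical mass = 1.4380 × 106.874 = 153.68 g.
At 87.88% yield, actual mass of Fe(OH)3 = 153.68 × 0.8788 = 135.06 g.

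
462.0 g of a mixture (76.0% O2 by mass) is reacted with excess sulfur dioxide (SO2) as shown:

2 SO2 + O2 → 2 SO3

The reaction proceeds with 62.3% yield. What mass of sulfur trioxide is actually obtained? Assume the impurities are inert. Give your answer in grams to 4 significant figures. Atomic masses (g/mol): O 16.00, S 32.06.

1095 g

Pure O2 available = 462.0 g × 0.760 = 351.12 g.
M(O2) = 2(16.00) = 32.00 g/mol.
M(SO3) = 32.06 + 3(16.00) = 80.06 g/mol.
n(O2) = 351.12 g / 32.00 g/mol = 10.973 mol.
From the equation the O2:SO3 mole ratio is 1:2, so n(SO3) = 10.973 × 2/1 = 21.945 mol.
Mass of SO3 = 21.945 mol × 80.06 g/mol = 1756.9 g.
Actual mass collected = 1756.9 g × 0.623 = 1094.6 g.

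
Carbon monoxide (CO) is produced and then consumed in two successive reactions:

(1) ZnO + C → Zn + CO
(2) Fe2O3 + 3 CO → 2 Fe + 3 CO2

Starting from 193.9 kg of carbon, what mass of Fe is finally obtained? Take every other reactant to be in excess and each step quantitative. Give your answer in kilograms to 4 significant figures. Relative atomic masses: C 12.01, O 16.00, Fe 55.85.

M(C) = 12.01 g/mol.
M(Fe) = 55.85 g/mol.
193.9 kg = 193900 g.
n(C) = 193900 / 12.01 = 16145 mol.
Step 1 gives a 1:1 ratio of C to CO, so n(CO) = 16145 mol.
In step 2 the CO:Fe ratio is 3:2, so n(Fe) = 10763 mol.
Mass of Fe = 10763 × 55.85 = 601130 g = 601.1 kg.

601.1 kg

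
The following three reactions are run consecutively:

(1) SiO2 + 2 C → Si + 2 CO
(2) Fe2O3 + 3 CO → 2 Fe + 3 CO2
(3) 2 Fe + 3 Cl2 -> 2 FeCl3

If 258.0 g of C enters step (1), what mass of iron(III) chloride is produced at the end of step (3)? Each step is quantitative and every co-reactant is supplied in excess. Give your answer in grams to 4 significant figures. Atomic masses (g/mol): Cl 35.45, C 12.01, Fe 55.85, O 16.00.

2323 g

M(C) = 12.01 g/mol.
M(FeCl3) = 55.85 + 3(35.45) = 162.20 g/mol.
n(C) = 258.0 / 12.01 = 21.482 mol.
Reaction (1): C→CO ratio 2:2 ⇒ n(CO) = 21.482 mol.
Reaction (2): CO→Fe ratio 3:2 ⇒ n(Fe) = 14.321 mol.
Reaction (3): Fe→FeCl3 ratio 2:2 ⇒ n(FeCl3) = 14.321 mol.
Mass of FeCl3 = 14.321 × 162.20 = 2322.9 g.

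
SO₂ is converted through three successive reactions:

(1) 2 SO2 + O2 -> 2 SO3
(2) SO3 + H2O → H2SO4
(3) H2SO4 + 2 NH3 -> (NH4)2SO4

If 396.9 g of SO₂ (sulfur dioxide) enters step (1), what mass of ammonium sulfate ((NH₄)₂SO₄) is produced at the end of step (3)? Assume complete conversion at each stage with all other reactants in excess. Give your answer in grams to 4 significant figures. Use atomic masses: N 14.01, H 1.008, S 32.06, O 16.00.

M(SO2) = 32.06 + 2(16.00) = 64.06 g/mol.
M((NH4)2SO4) = 2(14.01) + 8(1.008) + 32.06 + 4(16.00) = 132.144 g/mol.
n(SO2) = 396.9 / 64.06 = 6.1958 mol.
Reaction (1): SO2→SO3 ratio 2:2 ⇒ n(SO3) = 6.1958 mol.
Reaction (2): SO3→H2SO4 ratio 1:1 ⇒ n(H2SO4) = 6.1958 mol.
Reaction (3): H2SO4→(NH4)2SO4 ratio 1:1 ⇒ n((NH4)2SO4) = 6.1958 mol.
Mass of (NH4)2SO4 = 6.1958 × 132.144 = 818.73 g.

818.7 g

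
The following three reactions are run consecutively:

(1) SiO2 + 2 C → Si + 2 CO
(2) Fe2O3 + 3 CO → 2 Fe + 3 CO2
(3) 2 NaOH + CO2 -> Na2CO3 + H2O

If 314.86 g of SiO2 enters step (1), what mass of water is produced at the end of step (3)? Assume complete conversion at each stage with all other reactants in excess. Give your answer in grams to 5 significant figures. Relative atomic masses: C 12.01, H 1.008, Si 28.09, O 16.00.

188.80 g

M(SiO2) = 28.09 + 2(16.00) = 60.09 g/mol.
M(H2O) = 2(1.008) + 16.00 = 18.016 g/mol.
n(SiO2) = 314.86 / 60.09 = 5.23981 mol.
Reaction (1): SiO2→CO ratio 1:2 ⇒ n(CO) = 10.4796 mol.
Reaction (2): CO→CO2 ratio 3:3 ⇒ n(CO2) = 10.4796 mol.
Reaction (3): CO2→H2O ratio 1:1 ⇒ n(H2O) = 10.4796 mol.
Mass of H2O = 10.4796 × 18.016 = 188.801 g.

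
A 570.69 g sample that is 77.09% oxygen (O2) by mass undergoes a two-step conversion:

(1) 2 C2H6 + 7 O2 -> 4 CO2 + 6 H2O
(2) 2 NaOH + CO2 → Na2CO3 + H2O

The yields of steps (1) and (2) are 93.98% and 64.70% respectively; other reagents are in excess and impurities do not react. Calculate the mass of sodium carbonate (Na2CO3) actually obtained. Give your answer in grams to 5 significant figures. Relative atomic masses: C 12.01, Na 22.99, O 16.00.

Pure O2 = 570.69 × 0.7709 = 439.945 g.
M(O2) = 2(16.00) = 32.00 g/mol.
M(Na2CO3) = 2(22.99) + 12.01 + 3(16.00) = 105.99 g/mol.
n(O2) = 439.945 / 32.00 = 13.7483 mol.
Step 1 (O2:CO2 = 7:4): theoretical n(CO2) = 7.85616 mol; at 93.98% yield, n(CO2) = 7.38322 mol.
Step 2 (CO2:Na2CO3 = 1:1): theoretical n(Na2CO3) = 7.38322 mol, so theoretical mass = 7.38322 × 105.99 = 782.547 g.
At 64.70% yield, actual mass of Na2CO3 = 782.547 × 0.6470 = 506.308 g.

506.31 g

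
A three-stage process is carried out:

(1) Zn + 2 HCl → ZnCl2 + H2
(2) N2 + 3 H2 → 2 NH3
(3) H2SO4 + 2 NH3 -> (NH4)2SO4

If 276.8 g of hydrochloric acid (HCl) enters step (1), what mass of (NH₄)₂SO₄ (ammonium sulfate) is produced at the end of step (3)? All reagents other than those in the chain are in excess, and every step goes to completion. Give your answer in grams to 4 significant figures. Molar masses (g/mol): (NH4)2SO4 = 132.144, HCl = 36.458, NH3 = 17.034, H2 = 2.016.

167.2 g

n(HCl) = 276.8 / 36.458 = 7.5923 mol.
Reaction (1): HCl→H2 ratio 2:1 ⇒ n(H2) = 3.7961 mol.
Reaction (2): H2→NH3 ratio 3:2 ⇒ n(NH3) = 2.5308 mol.
Reaction (3): NH3→(NH4)2SO4 ratio 2:1 ⇒ n((NH4)2SO4) = 1.2654 mol.
Mass of (NH4)2SO4 = 1.2654 × 132.144 = 167.21 g.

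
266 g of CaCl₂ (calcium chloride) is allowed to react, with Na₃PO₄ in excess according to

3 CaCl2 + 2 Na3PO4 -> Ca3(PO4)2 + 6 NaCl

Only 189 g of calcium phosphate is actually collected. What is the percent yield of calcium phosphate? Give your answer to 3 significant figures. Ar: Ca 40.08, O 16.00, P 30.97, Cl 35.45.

M(CaCl2) = 40.08 + 2(35.45) = 110.98 g/mol.
M(Ca3(PO4)2) = 3(40.08) + 2(30.97) + 8(16.00) = 310.18 g/mol.
n(CaCl2) = 266.0 g / 110.98 g/mol = 2.397 mol.
From the equation the CaCl2:Ca3(PO4)2 mole ratio is 3:1, so n(Ca3(PO4)2) = 2.397 × 1/3 = 0.7989 mol.
Mass of Ca3(PO4)2 = 0.7989 mol × 310.18 g/mol = 247.8 g.
This is the theoretical yield. Percent yield = 189 g / 247.8 g × 100% = 76.27%.

76.3 %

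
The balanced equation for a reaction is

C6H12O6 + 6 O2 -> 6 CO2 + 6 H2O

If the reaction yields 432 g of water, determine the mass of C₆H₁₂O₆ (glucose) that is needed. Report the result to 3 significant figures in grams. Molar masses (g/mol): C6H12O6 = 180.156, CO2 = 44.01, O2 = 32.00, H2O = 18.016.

n(H2O) = 432.0 g / 18.016 g/mol = 23.98 mol.
From the equation the H2O:C6H12O6 mole ratio is 6:1, so n(C6H12O6) = 23.98 × 1/6 = 3.996 mol.
Mass of C6H12O6 = 3.996 mol × 180.156 g/mol = 720.0 g.

720 g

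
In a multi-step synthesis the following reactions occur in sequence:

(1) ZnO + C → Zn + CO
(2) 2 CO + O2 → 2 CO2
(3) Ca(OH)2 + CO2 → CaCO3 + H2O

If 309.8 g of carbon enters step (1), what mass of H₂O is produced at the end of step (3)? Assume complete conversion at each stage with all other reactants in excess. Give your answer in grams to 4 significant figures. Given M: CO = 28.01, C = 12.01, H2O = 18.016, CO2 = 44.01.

464.7 g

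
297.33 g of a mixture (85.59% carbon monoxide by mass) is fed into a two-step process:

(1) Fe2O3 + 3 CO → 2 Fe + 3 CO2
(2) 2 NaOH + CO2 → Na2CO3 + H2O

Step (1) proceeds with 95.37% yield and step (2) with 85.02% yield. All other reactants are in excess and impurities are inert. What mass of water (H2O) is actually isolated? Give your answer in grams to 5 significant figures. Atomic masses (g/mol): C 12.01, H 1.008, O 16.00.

132.72 g

Pure CO = 297.33 × 0.8559 = 254.485 g.
M(CO) = 12.01 + 16.00 = 28.01 g/mol.
M(H2O) = 2(1.008) + 16.00 = 18.016 g/mol.
n(CO) = 254.485 / 28.01 = 9.08550 mol.
Step 1 (CO:CO2 = 3:3): theoretical n(CO2) = 9.08550 mol; at 95.37% yield, n(CO2) = 8.66484 mol.
Step 2 (CO2:H2O = 1:1): theoretical n(H2O) = 8.66484 mol, so theoretical mass = 8.66484 × 18.016 = 156.106 g.
At 85.02% yield, actual mass of H2O = 156.106 × 0.8502 = 132.721 g.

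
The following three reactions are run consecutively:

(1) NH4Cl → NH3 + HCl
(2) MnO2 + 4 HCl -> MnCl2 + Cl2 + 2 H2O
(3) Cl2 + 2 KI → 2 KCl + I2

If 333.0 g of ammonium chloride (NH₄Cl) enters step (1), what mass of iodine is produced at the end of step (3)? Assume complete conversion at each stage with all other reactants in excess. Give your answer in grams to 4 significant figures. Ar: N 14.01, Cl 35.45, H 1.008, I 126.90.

M(NH4Cl) = 14.01 + 4(1.008) + 35.45 = 53.492 g/mol.
M(I2) = 2(126.90) = 253.80 g/mol.
n(NH4Cl) = 333.0 / 53.492 = 6.2252 mol.
Reaction (1): NH4Cl→HCl ratio 1:1 ⇒ n(HCl) = 6.2252 mol.
Reaction (2): HCl→Cl2 ratio 4:1 ⇒ n(Cl2) = 1.5563 mol.
Reaction (3): Cl2→I2 ratio 1:1 ⇒ n(I2) = 1.5563 mol.
Mass of I2 = 1.5563 × 253.80 = 394.99 g.

395.0 g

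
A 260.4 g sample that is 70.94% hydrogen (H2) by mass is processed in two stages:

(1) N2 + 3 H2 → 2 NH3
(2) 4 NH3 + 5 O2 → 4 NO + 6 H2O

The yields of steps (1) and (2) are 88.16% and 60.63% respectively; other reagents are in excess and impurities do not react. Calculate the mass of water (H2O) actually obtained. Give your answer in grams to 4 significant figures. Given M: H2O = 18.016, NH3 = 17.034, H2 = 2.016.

882.4 g

Pure H2 = 260.4 × 0.7094 = 184.73 g.
n(H2) = 184.73 / 2.016 = 91.631 mol.
Step 1 (H2:NH3 = 3:2): theoretical n(NH3) = 61.087 mol; at 88.16% yield, n(NH3) = 53.854 mol.
Step 2 (NH3:H2O = 4:6): theoretical n(H2O) = 80.782 mol, so theoretical mass = 80.782 × 18.016 = 1455.4 g.
At 60.63% yield, actual mass of H2O = 1455.4 × 0.6063 = 882.39 g.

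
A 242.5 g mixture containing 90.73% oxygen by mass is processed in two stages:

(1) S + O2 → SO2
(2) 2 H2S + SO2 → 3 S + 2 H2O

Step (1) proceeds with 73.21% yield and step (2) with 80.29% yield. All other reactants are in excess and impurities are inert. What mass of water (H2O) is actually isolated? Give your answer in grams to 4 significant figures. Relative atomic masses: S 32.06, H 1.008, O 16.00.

Pure O2 = 242.5 × 0.9073 = 220.02 g.
M(O2) = 2(16.00) = 32.00 g/mol.
M(H2O) = 2(1.008) + 16.00 = 18.016 g/mol.
n(O2) = 220.02 / 32.00 = 6.8756 mol.
Step 1 (O2:SO2 = 1:1): theoretical n(SO2) = 6.8756 mol; at 73.21% yield, n(SO2) = 5.0337 mol.
Step 2 (SO2:H2O = 1:2): theoretical n(H2O) = 10.067 mol, so theoretical mass = 10.067 × 18.016 = 181.37 g.
At 80.29% yield, actual mass of H2O = 181.37 × 0.8029 = 145.62 g.

145.6 g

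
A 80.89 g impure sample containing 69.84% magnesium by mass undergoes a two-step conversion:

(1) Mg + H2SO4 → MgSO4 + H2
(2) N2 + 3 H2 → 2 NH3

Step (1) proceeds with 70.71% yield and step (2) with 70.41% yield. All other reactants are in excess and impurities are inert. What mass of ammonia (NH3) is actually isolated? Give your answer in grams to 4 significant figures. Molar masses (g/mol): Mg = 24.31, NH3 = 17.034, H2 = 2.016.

Pure Mg = 80.89 × 0.6984 = 56.494 g.
n(Mg) = 56.494 / 24.31 = 2.3239 mol.
Step 1 (Mg:H2 = 1:1): theoretical n(H2) = 2.3239 mol; at 70.71% yield, n(H2) = 1.6432 mol.
Step 2 (H2:NH3 = 3:2): theoretical n(NH3) = 1.0955 mol, so theoretical mass = 1.0955 × 17.034 = 18.660 g.
At 70.41% yield, actual mass of NH3 = 18.660 × 0.7041 = 13.139 g.

13.14 g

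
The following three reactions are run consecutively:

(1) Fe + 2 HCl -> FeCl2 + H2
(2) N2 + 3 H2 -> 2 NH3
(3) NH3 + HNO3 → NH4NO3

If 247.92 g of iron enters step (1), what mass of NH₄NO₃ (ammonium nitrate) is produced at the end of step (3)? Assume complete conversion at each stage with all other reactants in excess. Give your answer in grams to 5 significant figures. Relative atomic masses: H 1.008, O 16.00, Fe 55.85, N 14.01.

236.90 g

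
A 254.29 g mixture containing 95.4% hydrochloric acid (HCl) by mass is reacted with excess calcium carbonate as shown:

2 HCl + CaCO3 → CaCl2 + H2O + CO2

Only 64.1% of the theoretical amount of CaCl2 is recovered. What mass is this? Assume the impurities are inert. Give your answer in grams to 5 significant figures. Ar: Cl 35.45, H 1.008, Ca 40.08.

236.68 g

Pure HCl available = 254.29 g × 0.954 = 242.593 g.
M(HCl) = 1.008 + 35.45 = 36.458 g/mol.
M(CaCl2) = 40.08 + 2(35.45) = 110.98 g/mol.
n(HCl) = 242.593 g / 36.458 g/mol = 6.65403 mol.
From the equation the HCl:CaCl2 mole ratio is 2:1, so n(CaCl2) = 6.65403 × 1/2 = 3.32702 mol.
Mass of CaCl2 = 3.32702 mol × 110.98 g/mol = 369.232 g.
Actual mass collected = 369.232 g × 0.641 = 236.678 g.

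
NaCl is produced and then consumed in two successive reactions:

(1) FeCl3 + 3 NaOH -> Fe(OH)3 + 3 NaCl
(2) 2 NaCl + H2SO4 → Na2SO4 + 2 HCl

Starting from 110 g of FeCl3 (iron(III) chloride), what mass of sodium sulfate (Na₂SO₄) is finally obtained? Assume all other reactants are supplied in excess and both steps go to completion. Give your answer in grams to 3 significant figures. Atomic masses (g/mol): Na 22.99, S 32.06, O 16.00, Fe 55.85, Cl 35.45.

144 g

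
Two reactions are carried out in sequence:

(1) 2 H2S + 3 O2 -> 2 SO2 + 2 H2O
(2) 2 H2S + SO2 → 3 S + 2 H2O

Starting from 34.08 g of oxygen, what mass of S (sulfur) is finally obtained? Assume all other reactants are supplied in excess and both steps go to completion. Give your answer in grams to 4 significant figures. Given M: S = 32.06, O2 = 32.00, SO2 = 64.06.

68.29 g

n(O2) = 34.080 / 32.00 = 1.0650 mol.
Step 1 gives a 3:2 ratio of O2 to SO2, so n(SO2) = 0.71000 mol.
In step 2 the SO2:S ratio is 1:3, so n(S) = 2.1300 mol.
Mass of S = 2.1300 × 32.06 = 68.288 g.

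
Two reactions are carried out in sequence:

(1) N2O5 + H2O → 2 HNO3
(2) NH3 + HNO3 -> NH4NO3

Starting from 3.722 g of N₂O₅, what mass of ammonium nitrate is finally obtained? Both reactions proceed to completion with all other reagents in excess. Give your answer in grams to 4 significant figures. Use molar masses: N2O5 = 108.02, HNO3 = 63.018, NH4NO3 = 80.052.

5.517 g

n(N2O5) = 3.7220 / 108.02 = 0.034457 mol.
Step 1 gives a 1:2 ratio of N2O5 to HNO3, so n(HNO3) = 0.068913 mol.
In step 2 the HNO3:NH4NO3 ratio is 1:1, so n(NH4NO3) = 0.068913 mol.
Mass of NH4NO3 = 0.068913 × 80.052 = 5.5166 g.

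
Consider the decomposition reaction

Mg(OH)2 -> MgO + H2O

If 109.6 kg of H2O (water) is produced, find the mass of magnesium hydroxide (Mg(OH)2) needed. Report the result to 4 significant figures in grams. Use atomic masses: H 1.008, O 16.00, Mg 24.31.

354800 g

M(H2O) = 2(1.008) + 16.00 = 18.016 g/mol.
M(Mg(OH)2) = 24.31 + 2(16.00) + 2(1.008) = 58.326 g/mol.
Convert: 109.6 kg = 109600 g.
n(H2O) = 109600 g / 18.016 g/mol = 6083.5 mol.
From the equation the H2O:Mg(OH)2 mole ratio is 1:1, so n(Mg(OH)2) = 6083.5 × 1/1 = 6083.5 mol.
Mass of Mg(OH)2 = 6083.5 mol × 58.326 g/mol = 354830 g.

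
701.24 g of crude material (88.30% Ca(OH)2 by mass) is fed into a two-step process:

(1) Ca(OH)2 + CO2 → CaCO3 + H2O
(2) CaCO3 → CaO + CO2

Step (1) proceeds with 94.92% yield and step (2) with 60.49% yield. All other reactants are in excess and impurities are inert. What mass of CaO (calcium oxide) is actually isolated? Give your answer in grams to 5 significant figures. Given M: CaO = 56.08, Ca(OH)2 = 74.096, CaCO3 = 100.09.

269.08 g

Pure Ca(OH)2 = 701.24 × 0.8830 = 619.195 g.
n(Ca(OH)2) = 619.195 / 74.096 = 8.35666 mol.
Step 1 (Ca(OH)2:CaCO3 = 1:1): theoretical n(CaCO3) = 8.35666 mol; at 94.92% yield, n(CaCO3) = 7.93214 mol.
Step 2 (CaCO3:CaO = 1:1): theoretical n(CaO) = 7.93214 mol, so theoretical mass = 7.93214 × 56.08 = 444.834 g.
At 60.49% yield, actual mass of CaO = 444.834 × 0.6049 = 269.080 g.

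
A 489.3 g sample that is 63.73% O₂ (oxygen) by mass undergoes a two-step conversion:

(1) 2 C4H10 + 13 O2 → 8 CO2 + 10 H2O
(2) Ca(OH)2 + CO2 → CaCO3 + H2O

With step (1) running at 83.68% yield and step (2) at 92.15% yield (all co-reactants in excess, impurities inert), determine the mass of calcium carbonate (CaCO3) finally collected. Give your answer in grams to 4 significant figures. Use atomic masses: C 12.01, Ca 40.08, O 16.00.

462.8 g

Pure O2 = 489.3 × 0.6373 = 311.83 g.
M(O2) = 2(16.00) = 32.00 g/mol.
M(CaCO3) = 40.08 + 12.01 + 3(16.00) = 100.09 g/mol.
n(O2) = 311.83 / 32.00 = 9.7447 mol.
Step 1 (O2:CO2 = 13:8): theoretical n(CO2) = 5.9967 mol; at 83.68% yield, n(CO2) = 5.0181 mol.
Step 2 (CO2:CaCO3 = 1:1): theoretical n(CaCO3) = 5.0181 mol, so theoretical mass = 5.0181 × 100.09 = 502.26 g.
At 92.15% yield, actual mass of CaCO3 = 502.26 × 0.9215 = 462.83 g.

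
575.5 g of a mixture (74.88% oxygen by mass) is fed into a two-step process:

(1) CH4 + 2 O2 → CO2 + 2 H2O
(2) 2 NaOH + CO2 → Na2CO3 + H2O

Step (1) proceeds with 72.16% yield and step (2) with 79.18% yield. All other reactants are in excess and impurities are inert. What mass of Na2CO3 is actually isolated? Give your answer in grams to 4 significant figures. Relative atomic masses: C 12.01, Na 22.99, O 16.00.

407.8 g

Pure O2 = 575.5 × 0.7488 = 430.93 g.
M(O2) = 2(16.00) = 32.00 g/mol.
M(Na2CO3) = 2(22.99) + 12.01 + 3(16.00) = 105.99 g/mol.
n(O2) = 430.93 / 32.00 = 13.467 mol.
Step 1 (O2:CO2 = 2:1): theoretical n(CO2) = 6.7333 mol; at 72.16% yield, n(CO2) = 4.8588 mol.
Step 2 (CO2:Na2CO3 = 1:1): theoretical n(Na2CO3) = 4.8588 mol, so theoretical mass = 4.8588 × 105.99 = 514.98 g.
At 79.18% yield, actual mass of Na2CO3 = 514.98 × 0.7918 = 407.76 g.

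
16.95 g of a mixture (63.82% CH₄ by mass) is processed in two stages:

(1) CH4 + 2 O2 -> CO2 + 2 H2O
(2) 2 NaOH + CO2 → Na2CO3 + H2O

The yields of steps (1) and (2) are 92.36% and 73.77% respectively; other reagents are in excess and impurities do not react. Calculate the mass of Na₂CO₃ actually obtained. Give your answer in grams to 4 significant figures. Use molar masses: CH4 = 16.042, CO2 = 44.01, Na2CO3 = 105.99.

Pure CH4 = 16.95 × 0.6382 = 10.817 g.
n(CH4) = 10.817 / 16.042 = 0.67432 mol.
Step 1 (CH4:CO2 = 1:1): theoretical n(CO2) = 0.67432 mol; at 92.36% yield, n(CO2) = 0.62280 mol.
Step 2 (CO2:Na2CO3 = 1:1): theoretical n(Na2CO3) = 0.62280 mol, so theoretical mass = 0.62280 × 105.99 = 66.011 g.
At 73.77% yield, actual mass of Na2CO3 = 66.011 × 0.7377 = 48.696 g.

48.70 g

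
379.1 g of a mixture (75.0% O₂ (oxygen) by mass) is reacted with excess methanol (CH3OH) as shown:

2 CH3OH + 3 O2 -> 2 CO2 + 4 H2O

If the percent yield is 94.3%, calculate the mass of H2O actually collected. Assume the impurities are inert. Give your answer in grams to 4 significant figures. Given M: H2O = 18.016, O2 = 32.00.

Pure O2 available = 379.1 g × 0.750 = 284.32 g.
n(O2) = 284.32 g / 32.00 g/mol = 8.8852 mol.
From the equation the O2:H2O mole ratio is 3:4, so n(H2O) = 8.8852 × 4/3 = 11.847 mol.
Mass of H2O = 11.847 mol × 18.016 g/mol = 213.43 g.
Actual mass collected = 213.43 g × 0.943 = 201.27 g.

201.3 g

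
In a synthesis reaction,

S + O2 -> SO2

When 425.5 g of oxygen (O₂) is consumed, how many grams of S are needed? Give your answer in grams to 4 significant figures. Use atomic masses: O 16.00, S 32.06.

426.3 g

M(O2) = 2(16.00) = 32.00 g/mol.
M(S) = 32.06 g/mol.
n(O2) = 425.50 g / 32.00 g/mol = 13.297 mol.
From the equation the O2:S mole ratio is 1:1, so n(S) = 13.297 × 1/1 = 13.297 mol.
Mass of S = 13.297 mol × 32.06 g/mol = 426.30 g.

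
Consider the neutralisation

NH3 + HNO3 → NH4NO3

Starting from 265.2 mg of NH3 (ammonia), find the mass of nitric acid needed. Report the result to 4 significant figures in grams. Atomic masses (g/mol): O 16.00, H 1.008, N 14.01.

0.9811 g

M(NH3) = 14.01 + 3(1.008) = 17.034 g/mol.
M(HNO3) = 1.008 + 14.01 + 3(16.00) = 63.018 g/mol.
Convert: 265.2 mg = 0.26520 g.
n(NH3) = 0.26520 g / 17.034 g/mol = 0.015569 mol.
From the equation the NH3:HNO3 mole ratio is 1:1, so n(HNO3) = 0.015569 × 1/1 = 0.015569 mol.
Mass of HNO3 = 0.015569 mol × 63.018 g/mol = 0.98112 g.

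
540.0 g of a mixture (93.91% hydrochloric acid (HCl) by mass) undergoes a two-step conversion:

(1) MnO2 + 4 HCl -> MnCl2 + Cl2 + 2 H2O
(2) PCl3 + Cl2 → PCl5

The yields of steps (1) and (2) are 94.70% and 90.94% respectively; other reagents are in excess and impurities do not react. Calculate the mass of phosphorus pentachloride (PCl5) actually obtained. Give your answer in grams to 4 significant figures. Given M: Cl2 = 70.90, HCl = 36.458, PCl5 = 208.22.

Pure HCl = 540.0 × 0.9391 = 507.11 g.
n(HCl) = 507.11 / 36.458 = 13.910 mol.
Step 1 (HCl:Cl2 = 4:1): theoretical n(Cl2) = 3.4774 mol; at 94.70% yield, n(Cl2) = 3.2931 mol.
Step 2 (Cl2:PCl5 = 1:1): theoretical n(PCl5) = 3.2931 mol, so theoretical mass = 3.2931 × 208.22 = 685.69 g.
At 90.94% yield, actual mass of PCl5 = 685.69 × 0.9094 = 623.56 g.

623.6 g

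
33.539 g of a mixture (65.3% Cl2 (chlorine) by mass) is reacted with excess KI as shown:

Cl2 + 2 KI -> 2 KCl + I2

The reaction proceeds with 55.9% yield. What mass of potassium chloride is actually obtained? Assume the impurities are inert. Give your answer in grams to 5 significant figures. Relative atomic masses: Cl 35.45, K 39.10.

Pure Cl2 available = 33.539 g × 0.653 = 21.9010 g.
M(Cl2) = 2(35.45) = 70.90 g/mol.
M(KCl) = 39.10 + 35.45 = 74.55 g/mol.
n(Cl2) = 21.9010 g / 70.90 g/mol = 0.308899 mol.
From the equation the Cl2:KCl mole ratio is 1:2, so n(KCl) = 0.308899 × 2/1 = 0.617799 mol.
Mass of KCl = 0.617799 mol × 74.55 g/mol = 46.0569 g.
Actual mass collected = 46.0569 g × 0.559 = 25.7458 g.

25.746 g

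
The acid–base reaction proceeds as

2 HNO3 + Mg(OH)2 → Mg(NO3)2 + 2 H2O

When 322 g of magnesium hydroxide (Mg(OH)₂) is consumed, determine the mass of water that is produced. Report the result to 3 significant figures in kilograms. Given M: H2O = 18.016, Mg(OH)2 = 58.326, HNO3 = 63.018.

0.199 kg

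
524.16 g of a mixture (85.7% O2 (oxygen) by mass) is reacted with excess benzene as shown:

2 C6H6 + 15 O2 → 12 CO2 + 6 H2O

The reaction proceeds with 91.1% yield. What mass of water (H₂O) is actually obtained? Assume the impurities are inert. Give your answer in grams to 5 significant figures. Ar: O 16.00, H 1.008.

Pure O2 available = 524.16 g × 0.857 = 449.205 g.
M(O2) = 2(16.00) = 32.00 g/mol.
M(H2O) = 2(1.008) + 16.00 = 18.016 g/mol.
n(O2) = 449.205 g / 32.00 g/mol = 14.0377 mol.
From the equation the O2:H2O mole ratio is 15:6, so n(H2O) = 14.0377 × 6/15 = 5.61506 mol.
Mass of H2O = 5.61506 mol × 18.016 g/mol = 101.161 g.
Actual mass collected = 101.161 g × 0.911 = 92.1577 g.

92.158 g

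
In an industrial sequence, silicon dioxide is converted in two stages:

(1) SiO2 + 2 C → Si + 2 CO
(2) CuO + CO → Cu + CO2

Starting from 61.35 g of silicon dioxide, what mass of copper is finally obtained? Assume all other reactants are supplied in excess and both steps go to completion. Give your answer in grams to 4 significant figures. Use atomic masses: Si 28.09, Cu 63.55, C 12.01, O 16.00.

M(SiO2) = 28.09 + 2(16.00) = 60.09 g/mol.
M(Cu) = 63.55 g/mol.
n(SiO2) = 61.350 / 60.09 = 1.0210 mol.
Step 1 gives a 1:2 ratio of SiO2 to CO, so n(CO) = 2.0419 mol.
In step 2 the CO:Cu ratio is 1:1, so n(Cu) = 2.0419 mol.
Mass of Cu = 2.0419 × 63.55 = 129.77 g.

129.8 g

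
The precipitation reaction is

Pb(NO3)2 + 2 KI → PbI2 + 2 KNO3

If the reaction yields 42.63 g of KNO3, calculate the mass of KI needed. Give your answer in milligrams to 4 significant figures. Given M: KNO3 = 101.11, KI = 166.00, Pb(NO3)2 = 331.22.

n(KNO3) = 42.630 g / 101.11 g/mol = 0.42162 mol.
From the equation the KNO3:KI mole ratio is 2:2, so n(KI) = 0.42162 × 2/2 = 0.42162 mol.
Mass of KI = 0.42162 mol × 166.00 g/mol = 69.989 g.
Converting to mg: 69.989 g = 69990 mg.

69990 mg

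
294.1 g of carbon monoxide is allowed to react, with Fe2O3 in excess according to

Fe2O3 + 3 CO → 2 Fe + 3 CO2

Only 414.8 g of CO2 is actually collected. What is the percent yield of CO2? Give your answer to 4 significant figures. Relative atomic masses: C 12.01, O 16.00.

M(CO) = 12.01 + 16.00 = 28.01 g/mol.
M(CO2) = 12.01 + 2(16.00) = 44.01 g/mol.
n(CO) = 294.10 g / 28.01 g/mol = 10.500 mol.
From the equation the CO:CO2 mole ratio is 3:3, so n(CO2) = 10.500 × 3/3 = 10.500 mol.
Mass of CO2 = 10.500 mol × 44.01 g/mol = 462.10 g.
This is the theoretical yield. Percent yield = 414.8 g / 462.10 g × 100% = 89.765%.

89.76 %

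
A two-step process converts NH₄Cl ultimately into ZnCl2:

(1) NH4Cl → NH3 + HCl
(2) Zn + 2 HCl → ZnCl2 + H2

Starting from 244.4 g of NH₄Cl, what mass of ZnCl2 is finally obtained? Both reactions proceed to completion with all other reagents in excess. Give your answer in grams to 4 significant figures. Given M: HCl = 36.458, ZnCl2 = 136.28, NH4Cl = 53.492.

311.3 g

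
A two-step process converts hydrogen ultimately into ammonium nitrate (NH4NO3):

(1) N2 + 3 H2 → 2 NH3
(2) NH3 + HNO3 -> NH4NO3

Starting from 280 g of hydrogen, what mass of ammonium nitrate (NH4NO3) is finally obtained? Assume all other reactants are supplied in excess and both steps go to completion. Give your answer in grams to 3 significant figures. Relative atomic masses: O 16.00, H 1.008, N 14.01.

7410 g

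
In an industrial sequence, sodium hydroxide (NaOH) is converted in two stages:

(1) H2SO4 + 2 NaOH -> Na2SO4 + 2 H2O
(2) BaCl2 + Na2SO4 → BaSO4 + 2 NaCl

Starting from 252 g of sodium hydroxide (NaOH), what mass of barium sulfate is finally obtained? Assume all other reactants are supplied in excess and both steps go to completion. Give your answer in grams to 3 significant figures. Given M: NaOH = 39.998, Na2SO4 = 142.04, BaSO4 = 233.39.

n(NaOH) = 252.0 / 39.998 = 6.300 mol.
Step 1 gives a 2:1 ratio of NaOH to Na2SO4, so n(Na2SO4) = 3.150 mol.
In step 2 the Na2SO4:BaSO4 ratio is 1:1, so n(BaSO4) = 3.150 mol.
Mass of BaSO4 = 3.150 × 233.39 = 735.2 g.

735 g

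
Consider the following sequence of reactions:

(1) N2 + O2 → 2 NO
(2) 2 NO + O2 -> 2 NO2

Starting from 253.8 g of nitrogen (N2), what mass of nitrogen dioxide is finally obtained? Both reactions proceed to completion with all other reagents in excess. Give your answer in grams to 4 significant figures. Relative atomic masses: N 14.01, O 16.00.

M(N2) = 2(14.01) = 28.02 g/mol.
M(NO2) = 14.01 + 2(16.00) = 46.01 g/mol.
n(N2) = 253.80 / 28.02 = 9.0578 mol.
Step 1 gives a 1:2 ratio of N2 to NO, so n(NO) = 18.116 mol.
In step 2 the NO:NO2 ratio is 2:2, so n(NO2) = 18.116 mol.
Mass of NO2 = 18.116 × 46.01 = 833.50 g.

833.5 g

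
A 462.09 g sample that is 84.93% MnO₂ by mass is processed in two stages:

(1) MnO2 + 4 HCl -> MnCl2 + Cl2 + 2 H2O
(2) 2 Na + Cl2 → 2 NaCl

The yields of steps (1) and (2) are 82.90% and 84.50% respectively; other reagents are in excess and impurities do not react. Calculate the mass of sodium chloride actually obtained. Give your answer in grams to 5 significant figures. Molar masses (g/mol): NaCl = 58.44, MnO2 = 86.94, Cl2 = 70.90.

369.59 g

Pure MnO2 = 462.09 × 0.8493 = 392.453 g.
n(MnO2) = 392.453 / 86.94 = 4.51407 mol.
Step 1 (MnO2:Cl2 = 1:1): theoretical n(Cl2) = 4.51407 mol; at 82.90% yield, n(Cl2) = 3.74216 mol.
Step 2 (Cl2:NaCl = 1:2): theoretical n(NaCl) = 7.48432 mol, so theoretical mass = 7.48432 × 58.44 = 437.384 g.
At 84.50% yield, actual mass of NaCl = 437.384 × 0.8450 = 369.589 g.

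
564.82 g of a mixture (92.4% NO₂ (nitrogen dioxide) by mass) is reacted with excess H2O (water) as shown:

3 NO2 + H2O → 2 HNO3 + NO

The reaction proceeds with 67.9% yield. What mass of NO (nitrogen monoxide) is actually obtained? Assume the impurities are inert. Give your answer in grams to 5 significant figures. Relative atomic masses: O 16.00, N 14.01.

Pure NO2 available = 564.82 g × 0.924 = 521.894 g.
M(NO2) = 14.01 + 2(16.00) = 46.01 g/mol.
M(NO) = 14.01 + 16.00 = 30.01 g/mol.
n(NO2) = 521.894 g / 46.01 g/mol = 11.3430 mol.
From the equation the NO2:NO mole ratio is 3:1, so n(NO) = 11.3430 × 1/3 = 3.78102 mol.
Mass of NO = 3.78102 mol × 30.01 g/mol = 113.468 g.
Actual mass collected = 113.468 g × 0.679 = 77.0450 g.

77.045 g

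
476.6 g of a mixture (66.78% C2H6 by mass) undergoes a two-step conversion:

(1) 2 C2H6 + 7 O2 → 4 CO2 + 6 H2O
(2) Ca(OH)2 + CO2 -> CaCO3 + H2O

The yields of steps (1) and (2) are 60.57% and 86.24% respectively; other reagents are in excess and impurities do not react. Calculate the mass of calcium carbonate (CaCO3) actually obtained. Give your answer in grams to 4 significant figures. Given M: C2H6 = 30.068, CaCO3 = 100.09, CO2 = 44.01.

1107 g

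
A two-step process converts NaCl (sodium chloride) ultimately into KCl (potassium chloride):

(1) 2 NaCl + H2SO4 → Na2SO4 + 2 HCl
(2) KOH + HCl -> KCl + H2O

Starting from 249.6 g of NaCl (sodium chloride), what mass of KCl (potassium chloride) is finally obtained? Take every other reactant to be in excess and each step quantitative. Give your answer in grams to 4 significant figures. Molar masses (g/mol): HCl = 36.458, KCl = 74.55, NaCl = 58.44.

318.4 g

n(NaCl) = 249.60 / 58.44 = 4.2710 mol.
Step 1 gives a 2:2 ratio of NaCl to HCl, so n(HCl) = 4.2710 mol.
In step 2 the HCl:KCl ratio is 1:1, so n(KCl) = 4.2710 mol.
Mass of KCl = 4.2710 × 74.55 = 318.41 g.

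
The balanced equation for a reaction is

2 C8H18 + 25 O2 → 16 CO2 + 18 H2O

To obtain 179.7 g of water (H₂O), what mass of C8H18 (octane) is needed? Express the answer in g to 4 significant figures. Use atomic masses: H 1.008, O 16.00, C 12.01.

126.6 g

M(H2O) = 2(1.008) + 16.00 = 18.016 g/mol.
M(C8H18) = 8(12.01) + 18(1.008) = 114.224 g/mol.
n(H2O) = 179.70 g / 18.016 g/mol = 9.9745 mol.
From the equation the H2O:C8H18 mole ratio is 18:2, so n(C8H18) = 9.9745 × 2/18 = 1.1083 mol.
Mass of C8H18 = 1.1083 mol × 114.224 g/mol = 126.59 g.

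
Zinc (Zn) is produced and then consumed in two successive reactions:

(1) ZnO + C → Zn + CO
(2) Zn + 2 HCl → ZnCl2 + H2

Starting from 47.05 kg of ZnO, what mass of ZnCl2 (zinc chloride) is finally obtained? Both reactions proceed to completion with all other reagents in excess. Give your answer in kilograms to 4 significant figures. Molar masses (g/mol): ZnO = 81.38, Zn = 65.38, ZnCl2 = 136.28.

78.79 kg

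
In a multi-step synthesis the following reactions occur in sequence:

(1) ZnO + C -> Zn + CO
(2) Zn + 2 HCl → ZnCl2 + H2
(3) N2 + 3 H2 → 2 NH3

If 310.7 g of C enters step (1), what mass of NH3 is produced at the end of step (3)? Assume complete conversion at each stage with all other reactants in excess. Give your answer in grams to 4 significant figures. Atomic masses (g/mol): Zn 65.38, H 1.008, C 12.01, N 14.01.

293.8 g

M(C) = 12.01 g/mol.
M(NH3) = 14.01 + 3(1.008) = 17.034 g/mol.
n(C) = 310.7 / 12.01 = 25.870 mol.
Reaction (1): C→Zn ratio 1:1 ⇒ n(Zn) = 25.870 mol.
Reaction (2): Zn→H2 ratio 1:1 ⇒ n(H2) = 25.870 mol.
Reaction (3): H2→NH3 ratio 3:2 ⇒ n(NH3) = 17.247 mol.
Mass of NH3 = 17.247 × 17.034 = 293.78 g.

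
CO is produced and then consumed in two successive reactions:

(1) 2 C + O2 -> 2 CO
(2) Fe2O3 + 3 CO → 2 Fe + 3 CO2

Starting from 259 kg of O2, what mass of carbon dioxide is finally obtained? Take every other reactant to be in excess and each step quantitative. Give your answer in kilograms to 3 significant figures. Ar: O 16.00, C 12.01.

M(O2) = 2(16.00) = 32.00 g/mol.
M(CO2) = 12.01 + 2(16.00) = 44.01 g/mol.
259 kg = 259000 g.
n(O2) = 259000 / 32.00 = 8094 mol.
Step 1 gives a 1:2 ratio of O2 to CO, so n(CO) = 16190 mol.
In step 2 the CO:CO2 ratio is 3:3, so n(CO2) = 16190 mol.
Mass of CO2 = 16190 × 44.01 = 712400 g = 712 kg.

712 kg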